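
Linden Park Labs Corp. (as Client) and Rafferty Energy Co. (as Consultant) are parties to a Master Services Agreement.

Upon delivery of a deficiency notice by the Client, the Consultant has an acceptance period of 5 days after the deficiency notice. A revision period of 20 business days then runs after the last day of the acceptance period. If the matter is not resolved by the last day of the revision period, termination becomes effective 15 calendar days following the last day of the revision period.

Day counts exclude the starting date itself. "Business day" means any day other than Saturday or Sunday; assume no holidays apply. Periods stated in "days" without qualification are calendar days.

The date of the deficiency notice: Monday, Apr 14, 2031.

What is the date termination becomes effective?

The last day of the acceptance period: Apr 14, 2031 + 5 days = Apr 19, 2031.
From Saturday, Apr 19, 2031, 20 business days (Apr 21, Apr 22, Apr 23, Apr 24, …, May 14, May 15, May 16, skipping weekends) brings us to Friday, May 16, 2031, which is the last day of the revision period.
Adding 15 calendar days to May 16, 2031 gives May 31, 2031, which is the date termination becomes effective.

May 31, 2031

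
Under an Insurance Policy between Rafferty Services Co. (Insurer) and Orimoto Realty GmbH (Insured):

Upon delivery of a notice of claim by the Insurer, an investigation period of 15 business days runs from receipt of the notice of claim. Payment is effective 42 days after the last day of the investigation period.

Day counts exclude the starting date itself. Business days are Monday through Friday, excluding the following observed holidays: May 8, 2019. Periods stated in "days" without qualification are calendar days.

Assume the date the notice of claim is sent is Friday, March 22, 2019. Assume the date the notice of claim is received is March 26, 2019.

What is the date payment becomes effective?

The last day of the investigation period: 15 business days after Tuesday, March 26, 2019, skipping weekends — Mar 27, Mar 28, Mar 29, Apr 1, …, Apr 12, Apr 15, Apr 16 — lands on Tuesday, April 16, 2019.
Adding 42 calendar days to April 16, 2019 gives May 28, 2019, which is the date payment becomes effective.

May 28, 2019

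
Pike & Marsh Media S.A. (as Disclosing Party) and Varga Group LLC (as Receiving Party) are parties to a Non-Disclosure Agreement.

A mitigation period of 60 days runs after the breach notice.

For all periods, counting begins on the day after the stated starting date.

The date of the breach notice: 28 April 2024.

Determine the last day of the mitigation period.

The last day of the mitigation period: 28 April 2024 + 60 days = 27 June 2024.

27 June 2024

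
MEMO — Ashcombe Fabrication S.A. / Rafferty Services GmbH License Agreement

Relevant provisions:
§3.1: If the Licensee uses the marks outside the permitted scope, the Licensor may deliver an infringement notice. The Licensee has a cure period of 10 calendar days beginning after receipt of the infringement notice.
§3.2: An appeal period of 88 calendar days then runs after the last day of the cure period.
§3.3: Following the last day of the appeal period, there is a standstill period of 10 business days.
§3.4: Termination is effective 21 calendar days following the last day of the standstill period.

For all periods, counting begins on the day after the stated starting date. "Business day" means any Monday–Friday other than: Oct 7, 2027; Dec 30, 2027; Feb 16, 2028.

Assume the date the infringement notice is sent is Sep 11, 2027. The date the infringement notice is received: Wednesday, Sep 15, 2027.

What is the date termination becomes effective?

Jan 27, 2028

The last day of the cure period: Sep 15, 2027 + 10 days = Sep 25, 2027.
The last day of the appeal period: Sep 25, 2027 + 88 days = Dec 22, 2027.
The last day of the standstill period: counting 10 business days from Wednesday, Dec 22, 2027 (Dec 23, Dec 24, Dec 27, Dec 28, Dec 29, Dec 31, Jan 3, Jan 4, Jan 5, Jan 6, skipping weekends and the listed holiday on Dec 30) reaches Thursday, Jan 6, 2028.
Adding 21 calendar days to Jan 6, 2028 gives Jan 27, 2028, which is the date termination becomes effective.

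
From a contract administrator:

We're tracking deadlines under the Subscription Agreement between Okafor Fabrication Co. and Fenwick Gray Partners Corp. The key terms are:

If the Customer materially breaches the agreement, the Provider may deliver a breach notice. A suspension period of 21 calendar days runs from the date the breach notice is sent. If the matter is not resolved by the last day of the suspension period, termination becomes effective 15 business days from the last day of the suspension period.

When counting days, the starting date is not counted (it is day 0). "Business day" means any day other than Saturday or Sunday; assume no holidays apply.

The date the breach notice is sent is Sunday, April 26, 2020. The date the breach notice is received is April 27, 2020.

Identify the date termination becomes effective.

The last day of the suspension period: 21 calendar days after April 26, 2020 is May 17, 2020.
The date termination becomes effective: counting 15 business days from Sunday, May 17, 2020 (May 18, May 19, May 20, May 21, …, Jun 3, Jun 4, Jun 5, skipping weekends) reaches Friday, June 5, 2020.

June 5, 2020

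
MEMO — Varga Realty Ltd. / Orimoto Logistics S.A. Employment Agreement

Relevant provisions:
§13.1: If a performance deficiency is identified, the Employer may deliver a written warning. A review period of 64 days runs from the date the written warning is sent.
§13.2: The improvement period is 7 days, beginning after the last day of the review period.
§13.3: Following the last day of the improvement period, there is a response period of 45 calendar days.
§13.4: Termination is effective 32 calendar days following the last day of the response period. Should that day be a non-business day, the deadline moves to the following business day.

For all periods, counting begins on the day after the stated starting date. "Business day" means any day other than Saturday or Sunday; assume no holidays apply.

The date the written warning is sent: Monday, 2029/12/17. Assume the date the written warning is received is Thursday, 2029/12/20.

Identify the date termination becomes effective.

2030/05/14

Adding 64 calendar days to 2029/12/17 gives 2030/02/19, which is the last day of the review period.
Adding 7 calendar days to 2030/02/19 gives 2030/02/26, which is the last day of the improvement period.
Adding 45 calendar days to 2030/02/26 gives 2030/04/12, which is the last day of the response period.
The date termination becomes effective: 2030/04/12 + 32 days = 2030/05/14. 2030/05/14 is a Tuesday, so no roll-forward applies.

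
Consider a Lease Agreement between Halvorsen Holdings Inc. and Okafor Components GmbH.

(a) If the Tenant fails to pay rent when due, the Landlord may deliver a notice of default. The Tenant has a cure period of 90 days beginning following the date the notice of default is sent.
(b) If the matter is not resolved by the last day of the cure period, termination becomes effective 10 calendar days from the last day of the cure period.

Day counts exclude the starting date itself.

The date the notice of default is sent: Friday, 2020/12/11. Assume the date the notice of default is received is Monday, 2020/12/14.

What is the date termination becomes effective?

2021/03/21

The last day of the cure period: 2020/12/11 + 90 days = 2021/03/11.
Adding 10 calendar days to 2021/03/11 gives 2021/03/21, which is the date termination becomes effective.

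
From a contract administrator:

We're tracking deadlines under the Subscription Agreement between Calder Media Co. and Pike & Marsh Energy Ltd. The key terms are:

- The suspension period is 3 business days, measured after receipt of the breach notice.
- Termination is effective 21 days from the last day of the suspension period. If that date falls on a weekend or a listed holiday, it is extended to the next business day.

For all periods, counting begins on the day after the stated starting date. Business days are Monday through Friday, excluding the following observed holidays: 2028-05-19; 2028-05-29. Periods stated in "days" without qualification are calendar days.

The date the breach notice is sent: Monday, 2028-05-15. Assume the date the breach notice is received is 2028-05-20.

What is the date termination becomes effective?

2028-06-14

The last day of the suspension period: counting 3 business days from Saturday, 2028-05-20 (May 22, May 23, May 24, skipping weekends) reaches Wednesday, 2028-05-24.
The date termination becomes effective: 21 calendar days after 2028-05-24 is 2028-06-14. 2028-06-14 is a Wednesday and is not a listed holiday, so no roll-forward applies.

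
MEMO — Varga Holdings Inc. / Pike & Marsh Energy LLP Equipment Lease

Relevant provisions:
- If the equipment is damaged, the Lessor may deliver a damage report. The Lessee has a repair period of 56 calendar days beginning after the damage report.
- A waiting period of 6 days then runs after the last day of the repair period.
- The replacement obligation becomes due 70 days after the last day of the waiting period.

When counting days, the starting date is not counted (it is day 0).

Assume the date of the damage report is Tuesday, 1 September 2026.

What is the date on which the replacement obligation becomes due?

11 January 2027

The last day of the repair period: 1 September 2026 + 56 days = 27 October 2026.
The last day of the waiting period: 27 October 2026 + 6 days = 2 November 2026.
Adding 70 calendar days to 2 November 2026 gives 11 January 2027, which is the date on which the replacement obligation becomes due.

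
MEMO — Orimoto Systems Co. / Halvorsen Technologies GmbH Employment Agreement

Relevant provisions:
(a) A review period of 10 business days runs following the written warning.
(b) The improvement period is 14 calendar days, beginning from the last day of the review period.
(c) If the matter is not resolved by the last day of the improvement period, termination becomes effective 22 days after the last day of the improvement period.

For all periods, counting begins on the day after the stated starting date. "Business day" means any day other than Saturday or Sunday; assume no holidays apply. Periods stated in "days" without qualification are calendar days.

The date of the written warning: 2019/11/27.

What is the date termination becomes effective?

2020/01/16

The last day of the review period: 10 business days after Wednesday, 2019/11/27, skipping weekends — Nov 28, Nov 29, Dec 2, Dec 3, Dec 4, Dec 5, Dec 6, Dec 9, Dec 10, Dec 11 — lands on Wednesday, 2019/12/11.
Adding 14 calendar days to 2019/12/11 gives 2019/12/25, which is the last day of the improvement period.
The date termination becomes effective: 22 calendar days after 2019/12/25 is 2020/01/16.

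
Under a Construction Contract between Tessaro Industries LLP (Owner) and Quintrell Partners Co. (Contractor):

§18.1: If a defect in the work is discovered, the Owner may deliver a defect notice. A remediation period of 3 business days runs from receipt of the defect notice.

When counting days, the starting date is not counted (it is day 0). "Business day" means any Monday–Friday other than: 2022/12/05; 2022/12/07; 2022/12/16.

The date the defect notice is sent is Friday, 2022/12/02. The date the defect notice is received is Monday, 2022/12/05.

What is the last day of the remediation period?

From Monday, 2022/12/05, 3 business days (Dec 6, Dec 8, Dec 9, skipping weekends and the listed holiday on Dec 7) brings us to Friday, 2022/12/09, which is the last day of the remediation period.

2022/12/09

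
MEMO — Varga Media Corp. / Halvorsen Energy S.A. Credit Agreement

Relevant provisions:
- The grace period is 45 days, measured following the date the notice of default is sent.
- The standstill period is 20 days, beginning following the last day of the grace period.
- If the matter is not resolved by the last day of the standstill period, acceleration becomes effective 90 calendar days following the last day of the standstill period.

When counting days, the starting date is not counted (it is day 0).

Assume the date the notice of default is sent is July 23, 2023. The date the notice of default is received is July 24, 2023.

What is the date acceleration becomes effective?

December 25, 2023

Adding 45 calendar days to July 23, 2023 gives September 6, 2023, which is the last day of the grace period.
Adding 20 calendar days to September 6, 2023 gives September 26, 2023, which is the last day of the standstill period.
Adding 90 calendar days to September 26, 2023 gives December 25, 2023, which is the date acceleration becomes effective.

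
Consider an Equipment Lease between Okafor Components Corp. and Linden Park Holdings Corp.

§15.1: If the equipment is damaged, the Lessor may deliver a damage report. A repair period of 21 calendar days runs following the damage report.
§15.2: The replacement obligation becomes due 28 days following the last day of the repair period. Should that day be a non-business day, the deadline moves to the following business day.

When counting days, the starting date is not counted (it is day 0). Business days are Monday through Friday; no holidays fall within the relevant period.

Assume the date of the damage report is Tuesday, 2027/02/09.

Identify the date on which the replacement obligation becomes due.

Adding 21 calendar days to 2027/02/09 gives 2027/03/02, which is the last day of the repair period.
Adding 28 calendar days to 2027/03/02 gives 2027/03/30, which is the date on which the replacement obligation becomes due. 2027/03/30 is a Tuesday, so no roll-forward applies.

2027/03/30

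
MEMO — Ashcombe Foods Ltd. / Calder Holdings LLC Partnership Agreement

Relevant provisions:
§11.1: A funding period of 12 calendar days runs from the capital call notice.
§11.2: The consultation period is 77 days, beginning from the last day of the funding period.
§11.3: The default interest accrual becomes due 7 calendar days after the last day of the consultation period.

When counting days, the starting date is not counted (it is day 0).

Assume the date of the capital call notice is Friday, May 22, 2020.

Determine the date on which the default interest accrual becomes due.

The last day of the funding period: May 22, 2020 + 12 days = June 3, 2020.
The last day of the consultation period: June 3, 2020 + 77 days = August 19, 2020.
Adding 7 calendar days to August 19, 2020 gives August 26, 2020, which is the date on which the default interest accrual becomes due.

August 26, 2020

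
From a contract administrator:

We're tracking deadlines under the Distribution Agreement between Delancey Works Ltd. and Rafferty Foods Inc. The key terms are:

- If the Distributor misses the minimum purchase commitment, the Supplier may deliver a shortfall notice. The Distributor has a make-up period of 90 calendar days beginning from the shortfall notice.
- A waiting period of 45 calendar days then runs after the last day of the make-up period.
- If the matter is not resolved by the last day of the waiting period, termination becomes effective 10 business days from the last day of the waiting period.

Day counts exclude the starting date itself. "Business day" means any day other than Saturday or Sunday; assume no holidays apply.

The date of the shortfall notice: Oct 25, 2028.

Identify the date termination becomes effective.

Mar 23, 2029

The last day of the make-up period: 90 calendar days after Oct 25, 2028 is Jan 23, 2029.
The last day of the waiting period: Jan 23, 2029 + 45 days = Mar 9, 2029.
The date termination becomes effective: 10 business days after Friday, Mar 9, 2029, skipping weekends — Mar 12, Mar 13, Mar 14, Mar 15, Mar 16, Mar 19, Mar 20, Mar 21, Mar 22, Mar 23 — lands on Friday, Mar 23, 2029.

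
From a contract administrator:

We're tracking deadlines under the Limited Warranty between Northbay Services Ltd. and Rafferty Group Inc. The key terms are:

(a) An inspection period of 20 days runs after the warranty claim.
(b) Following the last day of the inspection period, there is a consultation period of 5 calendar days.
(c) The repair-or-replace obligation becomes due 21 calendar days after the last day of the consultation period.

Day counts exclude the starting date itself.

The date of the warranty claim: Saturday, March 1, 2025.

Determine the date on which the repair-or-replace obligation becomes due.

April 16, 2025

Adding 20 calendar days to March 1, 2025 gives March 21, 2025, which is the last day of the inspection period.
The last day of the consultation period: 5 calendar days after March 21, 2025 is March 26, 2025.
Adding 21 calendar days to March 26, 2025 gives April 16, 2025, which is the date on which the repair-or-replace obligation becomes due.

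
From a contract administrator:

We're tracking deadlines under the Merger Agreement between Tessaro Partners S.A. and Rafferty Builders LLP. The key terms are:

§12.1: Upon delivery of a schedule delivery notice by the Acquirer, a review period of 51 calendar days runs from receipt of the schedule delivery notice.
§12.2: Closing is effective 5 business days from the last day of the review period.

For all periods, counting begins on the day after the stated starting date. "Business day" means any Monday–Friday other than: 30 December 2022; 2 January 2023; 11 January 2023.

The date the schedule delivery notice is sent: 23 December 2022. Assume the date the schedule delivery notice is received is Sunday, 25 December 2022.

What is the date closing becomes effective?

21 February 2023

Adding 51 calendar days to 25 December 2022 gives 14 February 2023, which is the last day of the review period.
The date closing becomes effective: 5 business days after Tuesday, 14 February 2023, skipping weekends — Feb 15, Feb 16, Feb 17, Feb 20, Feb 21 — lands on Tuesday, 21 February 2023.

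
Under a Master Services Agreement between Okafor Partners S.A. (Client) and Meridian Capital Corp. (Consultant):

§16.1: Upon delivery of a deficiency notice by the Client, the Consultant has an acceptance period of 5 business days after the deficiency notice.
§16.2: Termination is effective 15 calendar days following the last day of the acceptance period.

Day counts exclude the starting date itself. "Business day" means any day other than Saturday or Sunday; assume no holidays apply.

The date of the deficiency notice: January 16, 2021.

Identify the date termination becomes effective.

The last day of the acceptance period: counting 5 business days from Saturday, January 16, 2021 (Jan 18, Jan 19, Jan 20, Jan 21, Jan 22, skipping weekends) reaches Friday, January 22, 2021.
The date termination becomes effective: January 22, 2021 + 15 days = February 6, 2021.

February 6, 2021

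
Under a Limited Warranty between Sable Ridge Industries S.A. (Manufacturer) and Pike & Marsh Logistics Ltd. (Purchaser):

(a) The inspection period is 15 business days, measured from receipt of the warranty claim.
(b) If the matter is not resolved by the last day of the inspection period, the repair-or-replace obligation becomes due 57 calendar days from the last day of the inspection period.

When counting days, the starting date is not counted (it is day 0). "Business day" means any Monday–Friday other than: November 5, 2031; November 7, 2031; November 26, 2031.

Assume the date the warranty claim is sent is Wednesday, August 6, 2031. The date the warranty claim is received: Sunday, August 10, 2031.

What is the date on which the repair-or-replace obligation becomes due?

October 25, 2031

The last day of the inspection period: counting 15 business days from Sunday, August 10, 2031 (Aug 11, Aug 12, Aug 13, Aug 14, …, Aug 27, Aug 28, Aug 29, skipping weekends) reaches Friday, August 29, 2031.
The date on which the repair-or-replace obligation becomes due: 57 calendar days after August 29, 2031 is October 25, 2031.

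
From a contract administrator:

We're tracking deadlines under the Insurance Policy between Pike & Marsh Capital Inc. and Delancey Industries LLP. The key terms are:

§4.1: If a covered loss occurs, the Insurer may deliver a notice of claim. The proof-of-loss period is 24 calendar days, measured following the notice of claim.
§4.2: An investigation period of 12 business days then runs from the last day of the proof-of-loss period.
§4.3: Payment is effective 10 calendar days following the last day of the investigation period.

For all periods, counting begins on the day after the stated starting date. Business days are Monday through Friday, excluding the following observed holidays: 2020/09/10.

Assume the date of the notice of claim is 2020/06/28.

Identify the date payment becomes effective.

The last day of the proof-of-loss period: 2020/06/28 + 24 days = 2020/07/22.
From Wednesday, 2020/07/22, 12 business days (Jul 23, Jul 24, Jul 27, Jul 28, …, Aug 5, Aug 6, Aug 7, skipping weekends) brings us to Friday, 2020/08/07, which is the last day of the investigation period.
The date payment becomes effective: 2020/08/07 + 10 days = 2020/08/17.

2020/08/17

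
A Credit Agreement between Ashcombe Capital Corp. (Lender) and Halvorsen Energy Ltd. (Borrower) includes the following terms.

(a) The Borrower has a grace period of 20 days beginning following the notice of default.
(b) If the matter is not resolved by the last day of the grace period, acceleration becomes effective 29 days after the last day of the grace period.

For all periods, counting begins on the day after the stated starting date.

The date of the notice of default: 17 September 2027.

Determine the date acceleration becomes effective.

5 November 2027

Adding 20 calendar days to 17 September 2027 gives 7 October 2027, which is the last day of the grace period.
The date acceleration becomes effective: 7 October 2027 + 29 days = 5 November 2027.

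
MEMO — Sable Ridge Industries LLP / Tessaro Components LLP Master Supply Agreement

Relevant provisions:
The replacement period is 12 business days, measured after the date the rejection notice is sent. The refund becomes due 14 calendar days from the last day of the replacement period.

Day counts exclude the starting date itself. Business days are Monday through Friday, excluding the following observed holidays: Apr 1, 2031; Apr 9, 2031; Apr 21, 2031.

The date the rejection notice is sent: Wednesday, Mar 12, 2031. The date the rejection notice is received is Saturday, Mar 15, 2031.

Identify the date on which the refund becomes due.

From Wednesday, Mar 12, 2031, 12 business days (Mar 13, Mar 14, Mar 17, Mar 18, …, Mar 26, Mar 27, Mar 28, skipping weekends) brings us to Friday, Mar 28, 2031, which is the last day of the replacement period.
Adding 14 calendar days to Mar 28, 2031 gives Apr 11, 2031, which is the date on which the refund becomes due.

Apr 11, 2031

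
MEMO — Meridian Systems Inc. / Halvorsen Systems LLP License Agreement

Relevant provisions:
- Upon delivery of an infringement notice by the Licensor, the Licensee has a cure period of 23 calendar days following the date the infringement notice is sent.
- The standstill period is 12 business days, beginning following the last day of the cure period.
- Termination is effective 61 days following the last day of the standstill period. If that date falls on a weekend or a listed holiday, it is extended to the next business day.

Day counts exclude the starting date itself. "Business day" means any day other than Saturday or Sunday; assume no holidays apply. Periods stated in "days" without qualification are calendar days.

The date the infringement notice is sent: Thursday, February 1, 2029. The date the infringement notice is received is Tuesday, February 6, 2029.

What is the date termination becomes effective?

The last day of the cure period: February 1, 2029 + 23 days = February 24, 2029.
The last day of the standstill period: counting 12 business days from Saturday, February 24, 2029 (Feb 26, Feb 27, Feb 28, Mar 1, …, Mar 9, Mar 12, Mar 13, skipping weekends) reaches Tuesday, March 13, 2029.
The date termination becomes effective: March 13, 2029 + 61 days = May 13, 2029. That falls on a Sunday, so it rolls to the next business day, Monday, May 14, 2029.

May 14, 2029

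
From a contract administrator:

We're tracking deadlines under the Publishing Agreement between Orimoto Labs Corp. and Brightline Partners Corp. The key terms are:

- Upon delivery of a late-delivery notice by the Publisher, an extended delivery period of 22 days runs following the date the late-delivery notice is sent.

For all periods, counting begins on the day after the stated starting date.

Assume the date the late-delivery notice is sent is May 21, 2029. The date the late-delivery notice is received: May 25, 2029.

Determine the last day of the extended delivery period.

June 12, 2029

Adding 22 calendar days to May 21, 2029 gives June 12, 2029, which is the last day of the extended delivery period.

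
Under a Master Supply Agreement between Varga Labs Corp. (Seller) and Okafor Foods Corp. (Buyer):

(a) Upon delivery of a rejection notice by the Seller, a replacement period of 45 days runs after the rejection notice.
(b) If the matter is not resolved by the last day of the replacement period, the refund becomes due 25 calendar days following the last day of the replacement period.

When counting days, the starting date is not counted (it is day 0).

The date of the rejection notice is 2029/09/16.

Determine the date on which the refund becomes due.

The last day of the replacement period: 2029/09/16 + 45 days = 2029/10/31.
The date on which the refund becomes due: 25 calendar days after 2029/10/31 is 2029/11/25.

2029/11/25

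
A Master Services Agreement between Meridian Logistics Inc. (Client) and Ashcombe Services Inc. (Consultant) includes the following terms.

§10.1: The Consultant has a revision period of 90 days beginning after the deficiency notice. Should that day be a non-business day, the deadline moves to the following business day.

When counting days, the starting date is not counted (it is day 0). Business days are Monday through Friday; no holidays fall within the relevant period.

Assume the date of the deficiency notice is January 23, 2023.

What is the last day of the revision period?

The last day of the revision period: 90 calendar days after January 23, 2023 is April 23, 2023. That falls on a Sunday, so it rolls to the next business day, Monday, April 24, 2023.

April 24, 2023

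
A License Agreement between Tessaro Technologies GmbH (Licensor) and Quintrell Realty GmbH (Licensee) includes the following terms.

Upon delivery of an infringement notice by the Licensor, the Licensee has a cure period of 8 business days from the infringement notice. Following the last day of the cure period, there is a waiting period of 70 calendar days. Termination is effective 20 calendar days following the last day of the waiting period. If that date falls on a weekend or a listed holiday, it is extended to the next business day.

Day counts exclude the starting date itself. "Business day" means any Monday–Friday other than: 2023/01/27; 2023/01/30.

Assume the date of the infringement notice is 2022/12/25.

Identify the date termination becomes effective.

The last day of the cure period: 8 business days after Sunday, 2022/12/25, skipping weekends — Dec 26, Dec 27, Dec 28, Dec 29, Dec 30, Jan 2, Jan 3, Jan 4 — lands on Wednesday, 2023/01/04.
Adding 70 calendar days to 2023/01/04 gives 2023/03/15, which is the last day of the waiting period.
Adding 20 calendar days to 2023/03/15 gives 2023/04/04, which is the date termination becomes effective. 2023/04/04 is a Tuesday and is not a listed holiday, so no roll-forward applies.

2023/04/04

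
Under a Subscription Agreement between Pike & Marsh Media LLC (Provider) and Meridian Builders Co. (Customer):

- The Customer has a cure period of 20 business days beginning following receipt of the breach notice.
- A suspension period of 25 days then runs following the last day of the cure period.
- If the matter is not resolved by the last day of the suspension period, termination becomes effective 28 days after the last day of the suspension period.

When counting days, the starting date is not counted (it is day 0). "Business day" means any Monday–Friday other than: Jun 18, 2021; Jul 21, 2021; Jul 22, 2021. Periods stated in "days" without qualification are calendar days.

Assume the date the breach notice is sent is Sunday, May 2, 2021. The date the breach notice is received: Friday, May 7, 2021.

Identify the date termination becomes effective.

From Friday, May 7, 2021, 20 business days (May 10, May 11, May 12, May 13, …, Jun 2, Jun 3, Jun 4, skipping weekends) brings us to Friday, Jun 4, 2021, which is the last day of the cure period.
The last day of the suspension period: 25 calendar days after Jun 4, 2021 is Jun 29, 2021.
The date termination becomes effective: Jun 29, 2021 + 28 days = Jul 27, 2021.

Jul 27, 2021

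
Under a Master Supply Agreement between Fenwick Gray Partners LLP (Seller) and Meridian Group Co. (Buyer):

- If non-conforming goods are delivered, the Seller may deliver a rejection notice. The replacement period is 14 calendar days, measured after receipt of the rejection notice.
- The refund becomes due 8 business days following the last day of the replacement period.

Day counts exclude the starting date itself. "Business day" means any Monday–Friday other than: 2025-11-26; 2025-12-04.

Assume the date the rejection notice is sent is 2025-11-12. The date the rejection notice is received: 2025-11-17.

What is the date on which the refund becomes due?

Adding 14 calendar days to 2025-11-17 gives 2025-12-01, which is the last day of the replacement period.
The date on which the refund becomes due: counting 8 business days from Monday, 2025-12-01 (Dec 2, Dec 3, Dec 5, Dec 8, Dec 9, Dec 10, Dec 11, Dec 12, skipping weekends and the listed holiday on Dec 4) reaches Friday, 2025-12-12.

2025-12-12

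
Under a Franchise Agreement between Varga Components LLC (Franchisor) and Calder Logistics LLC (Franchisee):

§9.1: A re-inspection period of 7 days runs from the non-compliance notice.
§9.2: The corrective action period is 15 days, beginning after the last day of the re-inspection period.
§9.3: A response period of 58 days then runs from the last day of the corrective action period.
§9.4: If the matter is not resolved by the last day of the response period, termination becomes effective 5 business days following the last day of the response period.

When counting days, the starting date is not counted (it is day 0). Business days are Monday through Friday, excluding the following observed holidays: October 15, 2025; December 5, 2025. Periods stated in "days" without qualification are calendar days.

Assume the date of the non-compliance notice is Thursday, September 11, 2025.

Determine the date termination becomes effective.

December 8, 2025

The last day of the re-inspection period: September 11, 2025 + 7 days = September 18, 2025.
Adding 15 calendar days to September 18, 2025 gives October 3, 2025, which is the last day of the corrective action period.
The last day of the response period: 58 calendar days after October 3, 2025 is November 30, 2025.
The date termination becomes effective: 5 business days after Sunday, November 30, 2025, skipping weekends and the listed holiday on Dec 5 — Dec 1, Dec 2, Dec 3, Dec 4, Dec 8 — lands on Monday, December 8, 2025.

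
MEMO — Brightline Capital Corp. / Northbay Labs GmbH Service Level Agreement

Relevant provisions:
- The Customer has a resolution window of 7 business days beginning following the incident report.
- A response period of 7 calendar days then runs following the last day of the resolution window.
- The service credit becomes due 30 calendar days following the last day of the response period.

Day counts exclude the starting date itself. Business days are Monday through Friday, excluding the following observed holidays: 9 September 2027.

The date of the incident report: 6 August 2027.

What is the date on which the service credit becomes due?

The last day of the resolution window: counting 7 business days from Friday, 6 August 2027 (Aug 9, Aug 10, Aug 11, Aug 12, Aug 13, Aug 16, Aug 17, skipping weekends) reaches Tuesday, 17 August 2027.
The last day of the response period: 17 August 2027 + 7 days = 24 August 2027.
Adding 30 calendar days to 24 August 2027 gives 23 September 2027, which is the date on which the service credit becomes due.

23 September 2027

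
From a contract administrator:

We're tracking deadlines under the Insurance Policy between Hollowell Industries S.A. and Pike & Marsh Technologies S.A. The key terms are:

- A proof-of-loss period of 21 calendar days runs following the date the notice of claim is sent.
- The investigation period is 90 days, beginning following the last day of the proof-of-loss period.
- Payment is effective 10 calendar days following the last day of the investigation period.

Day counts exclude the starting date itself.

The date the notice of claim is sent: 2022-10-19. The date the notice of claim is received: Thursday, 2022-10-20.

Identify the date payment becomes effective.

2023-02-17

Adding 21 calendar days to 2022-10-19 gives 2022-11-09, which is the last day of the proof-of-loss period.
Adding 90 calendar days to 2022-11-09 gives 2023-02-07, which is the last day of the investigation period.
Adding 10 calendar days to 2023-02-07 gives 2023-02-17, which is the date payment becomes effective.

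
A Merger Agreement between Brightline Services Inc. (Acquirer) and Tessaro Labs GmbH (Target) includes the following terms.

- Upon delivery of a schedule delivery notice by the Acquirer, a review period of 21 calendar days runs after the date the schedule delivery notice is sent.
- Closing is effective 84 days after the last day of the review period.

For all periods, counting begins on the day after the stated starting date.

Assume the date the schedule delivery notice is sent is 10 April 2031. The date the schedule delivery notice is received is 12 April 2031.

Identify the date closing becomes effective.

24 July 2031

Adding 21 calendar days to 10 April 2031 gives 1 May 2031, which is the last day of the review period.
The date closing becomes effective: 84 calendar days after 1 May 2031 is 24 July 2031.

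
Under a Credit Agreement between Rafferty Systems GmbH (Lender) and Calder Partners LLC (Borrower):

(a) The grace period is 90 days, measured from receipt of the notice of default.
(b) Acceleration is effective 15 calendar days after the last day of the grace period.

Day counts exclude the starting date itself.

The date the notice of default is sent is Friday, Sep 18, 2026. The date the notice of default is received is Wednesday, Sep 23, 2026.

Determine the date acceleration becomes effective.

The last day of the grace period: Sep 23, 2026 + 90 days = Dec 22, 2026.
The date acceleration becomes effective: 15 calendar days after Dec 22, 2026 is Jan 6, 2027.

Jan 6, 2027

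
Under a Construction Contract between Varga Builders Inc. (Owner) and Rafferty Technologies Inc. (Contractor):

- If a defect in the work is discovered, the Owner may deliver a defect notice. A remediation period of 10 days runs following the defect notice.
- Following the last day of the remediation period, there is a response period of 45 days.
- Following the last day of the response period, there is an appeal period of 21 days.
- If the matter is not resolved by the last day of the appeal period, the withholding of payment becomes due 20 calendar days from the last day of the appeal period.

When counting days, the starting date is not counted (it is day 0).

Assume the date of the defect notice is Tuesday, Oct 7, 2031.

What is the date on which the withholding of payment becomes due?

The last day of the remediation period: Oct 7, 2031 + 10 days = Oct 17, 2031.
The last day of the response period: 45 calendar days after Oct 17, 2031 is Dec 1, 2031.
The last day of the appeal period: 21 calendar days after Dec 1, 2031 is Dec 22, 2031.
Adding 20 calendar days to Dec 22, 2031 gives Jan 11, 2032, which is the date on which the withholding of payment becomes due.

Jan 11, 2032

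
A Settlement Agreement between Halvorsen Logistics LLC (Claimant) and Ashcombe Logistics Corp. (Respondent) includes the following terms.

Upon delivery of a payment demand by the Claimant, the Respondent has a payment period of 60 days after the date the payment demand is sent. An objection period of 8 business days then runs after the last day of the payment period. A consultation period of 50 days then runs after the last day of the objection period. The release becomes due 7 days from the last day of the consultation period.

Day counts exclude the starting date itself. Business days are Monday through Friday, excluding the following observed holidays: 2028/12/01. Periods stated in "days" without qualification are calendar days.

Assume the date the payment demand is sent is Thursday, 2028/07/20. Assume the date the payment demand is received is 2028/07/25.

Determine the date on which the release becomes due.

The last day of the payment period: 2028/07/20 + 60 days = 2028/09/18.
The last day of the objection period: 8 business days after Monday, 2028/09/18, skipping weekends — Sep 19, Sep 20, Sep 21, Sep 22, Sep 25, Sep 26, Sep 27, Sep 28 — lands on Thursday, 2028/09/28.
The last day of the consultation period: 50 calendar days after 2028/09/28 is 2028/11/17.
The date on which the release becomes due: 2028/11/17 + 7 days = 2028/11/24.

2028/11/24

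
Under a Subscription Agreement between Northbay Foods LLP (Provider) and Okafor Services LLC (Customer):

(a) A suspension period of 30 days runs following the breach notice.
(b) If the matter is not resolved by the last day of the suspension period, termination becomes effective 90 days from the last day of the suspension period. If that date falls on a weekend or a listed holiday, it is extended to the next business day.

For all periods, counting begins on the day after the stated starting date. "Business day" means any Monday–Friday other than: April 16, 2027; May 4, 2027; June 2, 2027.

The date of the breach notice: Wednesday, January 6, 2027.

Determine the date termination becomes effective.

May 6, 2027

The last day of the suspension period: 30 calendar days after January 6, 2027 is February 5, 2027.
Adding 90 calendar days to February 5, 2027 gives May 6, 2027, which is the date termination becomes effective. May 6, 2027 is a Thursday and is not a listed holiday, so no roll-forward applies.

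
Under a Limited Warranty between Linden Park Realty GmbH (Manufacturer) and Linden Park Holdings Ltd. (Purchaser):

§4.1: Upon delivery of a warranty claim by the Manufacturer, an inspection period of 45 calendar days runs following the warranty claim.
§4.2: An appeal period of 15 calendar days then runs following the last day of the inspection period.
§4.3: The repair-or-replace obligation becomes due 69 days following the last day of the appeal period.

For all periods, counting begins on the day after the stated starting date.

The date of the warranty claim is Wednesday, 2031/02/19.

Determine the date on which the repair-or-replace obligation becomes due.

Adding 45 calendar days to 2031/02/19 gives 2031/04/05, which is the last day of the inspection period.
The last day of the appeal period: 2031/04/05 + 15 days = 2031/04/20.
Adding 69 calendar days to 2031/04/20 gives 2031/06/28, which is the date on which the repair-or-replace obligation becomes due.

2031/06/28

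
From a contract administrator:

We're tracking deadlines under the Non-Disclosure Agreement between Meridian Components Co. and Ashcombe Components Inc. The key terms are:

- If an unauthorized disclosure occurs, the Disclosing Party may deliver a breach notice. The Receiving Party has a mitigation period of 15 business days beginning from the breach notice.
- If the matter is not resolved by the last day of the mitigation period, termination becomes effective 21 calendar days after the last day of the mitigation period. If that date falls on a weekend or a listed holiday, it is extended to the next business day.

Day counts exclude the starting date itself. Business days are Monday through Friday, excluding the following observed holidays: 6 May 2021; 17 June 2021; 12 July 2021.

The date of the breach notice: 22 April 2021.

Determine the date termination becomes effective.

4 June 2021

The last day of the mitigation period: counting 15 business days from Thursday, 22 April 2021 (Apr 23, Apr 26, Apr 27, Apr 28, …, May 12, May 13, May 14, skipping weekends and the listed holiday on May 6) reaches Friday, 14 May 2021.
The date termination becomes effective: 21 calendar days after 14 May 2021 is 4 June 2021. 4 June 2021 is a Friday and is not a listed holiday, so no roll-forward applies.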